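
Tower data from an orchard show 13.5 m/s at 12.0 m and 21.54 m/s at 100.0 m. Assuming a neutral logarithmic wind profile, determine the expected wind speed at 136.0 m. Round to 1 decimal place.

Log law: V ∝ ln(z/z₀). From the pair, with r = V₁/V₂ = 0.62674,
ln z₀ = (ln z₁ − r·ln z₂)/(1 − r) = (2.4849 − 0.62674×4.6052)/0.37326 = -1.0752 → z₀ = 0.3412 m
V₃ = V₁ · ln(z₃/z₀)/ln(z₁/z₀) = 13.5 × 5.9879/3.5601 = 22.7060 m/s

22.7 m/s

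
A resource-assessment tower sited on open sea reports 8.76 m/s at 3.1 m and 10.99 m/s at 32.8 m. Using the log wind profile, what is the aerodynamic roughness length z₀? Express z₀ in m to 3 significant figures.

Log law: V(z) ∝ ln(z/z₀). With r = V₁/V₂ = 8.76/10.99 = 0.79709,
r · ln(z₂/z₀) = ln(z₁/z₀) ⇒ ln z₀ = (ln z₁ − r·ln z₂)/(1 − r)
ln z₀ = (1.13140 − 0.79709×3.49043) / 0.20291 = -8.1354
z₀ = exp(-8.1354) = 0.0002930 m

z₀ ≈ 0.000293 m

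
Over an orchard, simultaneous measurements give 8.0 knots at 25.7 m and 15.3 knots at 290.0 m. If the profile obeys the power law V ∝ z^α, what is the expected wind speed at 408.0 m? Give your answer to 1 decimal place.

16.8 knots

First find α: α = ln(V₂/V₁)/ln(z₂/z₁) = ln(15.3/8.0)/ln(290.0/25.7) = 0.64841/2.42339 = 0.2676
Extrapolate from 290.0 m to 408.0 m: V₃ = 15.3 × (408.0/290.0)^0.2676 = 15.3 × 1.0956 = 16.7634 knots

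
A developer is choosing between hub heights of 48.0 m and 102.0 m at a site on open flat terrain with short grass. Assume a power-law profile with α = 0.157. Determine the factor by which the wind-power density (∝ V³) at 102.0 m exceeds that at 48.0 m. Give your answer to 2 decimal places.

Speed ratio: V_B/V_A = (z_B/z_A)^α = (102.0/48.0)^0.157 = (2.1250)^0.157 = 1.12563
Power-density ratio: P_B/P_A = (V_B/V_A)³ = (1.12563)³ = 1.42622

1.43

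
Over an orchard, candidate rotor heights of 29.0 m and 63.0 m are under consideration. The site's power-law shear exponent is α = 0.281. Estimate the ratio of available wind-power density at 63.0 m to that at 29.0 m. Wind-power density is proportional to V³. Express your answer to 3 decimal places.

Speed ratio: V_B/V_A = (z_B/z_A)^α = (63.0/29.0)^0.281 = (2.1724)^0.281 = 1.24360
Power-density ratio: P_B/P_A = (V_B/V_A)³ = (1.24360)³ = 1.92328

1.923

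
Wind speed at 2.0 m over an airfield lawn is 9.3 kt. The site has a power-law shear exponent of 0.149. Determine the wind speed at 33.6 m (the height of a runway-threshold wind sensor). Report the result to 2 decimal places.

14.16 kt

Power-law profile: V₂ = V₁ · (z₂/z₁)^α
V₂ = 9.3 × (33.6/2.0)^0.149 = 9.3 × (16.8000)^0.149
    = 9.3 × 1.5225 = 14.1597 kt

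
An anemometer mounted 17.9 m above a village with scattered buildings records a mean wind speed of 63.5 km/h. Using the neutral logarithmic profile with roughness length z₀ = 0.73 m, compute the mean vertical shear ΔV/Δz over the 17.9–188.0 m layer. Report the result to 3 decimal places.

0.274 km/h/m

Log law: V₂ = V₁ · ln(z₂/z₀)/ln(z₁/z₀) = 63.5 × 5.5512/3.1995 = 110.1725 km/h
ΔV/Δz = (110.1725 − 63.5)/(188.0 − 17.9) = 46.6725/170.1000 = 0.27438 km/h/m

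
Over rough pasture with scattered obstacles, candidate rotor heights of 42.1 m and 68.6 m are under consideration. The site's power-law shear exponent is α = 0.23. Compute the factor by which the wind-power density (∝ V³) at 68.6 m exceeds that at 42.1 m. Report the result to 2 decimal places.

Speed ratio: V_B/V_A = (z_B/z_A)^α = (68.6/42.1)^0.23 = (1.6295)^0.23 = 1.11884
Power-density ratio: P_B/P_A = (V_B/V_A)³ = (1.11884)³ = 1.40058

1.40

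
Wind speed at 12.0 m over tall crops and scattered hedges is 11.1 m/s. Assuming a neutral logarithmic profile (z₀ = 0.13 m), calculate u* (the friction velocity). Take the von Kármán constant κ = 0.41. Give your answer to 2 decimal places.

u* ≈ 1.01 m/s

Log law: V(z) = (u*/κ) · ln(z/z₀) ⇒ u* = κ · V / ln(z/z₀)
u* = 0.41 × 11.1 / ln(12.0/0.13) = 0.41 × 11.1 / 4.5251
   = 4.5510 / 4.5251 = 1.0057 m/s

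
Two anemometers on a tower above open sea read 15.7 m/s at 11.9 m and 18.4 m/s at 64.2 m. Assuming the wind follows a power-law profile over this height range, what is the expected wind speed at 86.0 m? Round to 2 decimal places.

18.91 m/s

First find α: α = ln(V₂/V₁)/ln(z₂/z₁) = ln(18.4/15.7)/ln(64.2/11.9) = 0.15869/1.68546 = 0.0942
Extrapolate from 64.2 m to 86.0 m: V₃ = 18.4 × (86.0/64.2)^0.0942 = 18.4 × 1.0279 = 18.9135 m/s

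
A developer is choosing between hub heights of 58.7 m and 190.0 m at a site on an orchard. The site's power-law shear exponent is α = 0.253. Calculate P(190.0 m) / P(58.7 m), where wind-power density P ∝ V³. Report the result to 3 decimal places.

Speed ratio: V_B/V_A = (z_B/z_A)^α = (190.0/58.7)^0.253 = (3.2368)^0.253 = 1.34604
Power-density ratio: P_B/P_A = (V_B/V_A)³ = (1.34604)³ = 2.43881

2.439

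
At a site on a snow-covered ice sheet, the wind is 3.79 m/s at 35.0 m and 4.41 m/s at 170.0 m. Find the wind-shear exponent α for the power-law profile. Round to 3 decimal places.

α ≈ 0.096

Power law: V₂/V₁ = (z₂/z₁)^α ⇒ α = ln(V₂/V₁) / ln(z₂/z₁)
α = ln(4.41/3.79) / ln(170.0/35.0) = ln(1.1636) / ln(4.8571)
  = 0.15151 / 1.58045 = 0.09586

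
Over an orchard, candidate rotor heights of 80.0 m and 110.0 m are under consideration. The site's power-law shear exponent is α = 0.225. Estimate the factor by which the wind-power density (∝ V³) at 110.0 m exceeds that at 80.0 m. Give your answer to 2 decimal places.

1.24

Speed ratio: V_B/V_A = (z_B/z_A)^α = (110.0/80.0)^0.225 = (1.3750)^0.225 = 1.07428
Power-density ratio: P_B/P_A = (V_B/V_A)³ = (1.07428)³ = 1.23981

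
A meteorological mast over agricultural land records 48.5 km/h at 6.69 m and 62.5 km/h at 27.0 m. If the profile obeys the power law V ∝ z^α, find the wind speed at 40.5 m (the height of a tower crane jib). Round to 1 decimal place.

67.3 km/h

First find α: α = ln(V₂/V₁)/ln(z₂/z₁) = ln(62.5/48.5)/ln(27.0/6.69) = 0.25360/1.39522 = 0.1818
Extrapolate from 27.0 m to 40.5 m: V₃ = 62.5 × (40.5/27.0)^0.1818 = 62.5 × 1.0765 = 67.2802 km/h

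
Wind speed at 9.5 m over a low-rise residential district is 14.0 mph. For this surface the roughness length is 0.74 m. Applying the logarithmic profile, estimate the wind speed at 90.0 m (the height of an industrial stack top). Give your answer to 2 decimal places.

26.33 mph

Log law: V(z) ∝ ln(z/z₀), so V₂/V₁ = ln(z₂/z₀) / ln(z₁/z₀).
ln(90.0/0.74) = 4.8009, ln(9.5/0.74) = 2.5524
V₂ = 14.0 × 4.8009/2.5524 = 14.0 × 1.8809 = 26.3332 mph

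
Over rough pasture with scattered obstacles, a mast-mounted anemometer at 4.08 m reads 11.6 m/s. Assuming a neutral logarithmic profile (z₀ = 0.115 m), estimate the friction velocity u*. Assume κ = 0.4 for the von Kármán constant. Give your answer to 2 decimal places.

u* ≈ 1.30 m/s

Log law: V(z) = (u*/κ) · ln(z/z₀) ⇒ u* = κ · V / ln(z/z₀)
u* = 0.4 × 11.6 / ln(4.08/0.115) = 0.4 × 11.6 / 3.5689
   = 4.6400 / 3.5689 = 1.3001 m/s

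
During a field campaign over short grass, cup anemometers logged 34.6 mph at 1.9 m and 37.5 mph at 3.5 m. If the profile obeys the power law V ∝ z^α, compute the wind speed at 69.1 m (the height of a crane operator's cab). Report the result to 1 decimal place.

First find α: α = ln(V₂/V₁)/ln(z₂/z₁) = ln(37.5/34.6)/ln(3.5/1.9) = 0.08049/0.61091 = 0.1317
Extrapolate from 3.5 m to 69.1 m: V₃ = 37.5 × (69.1/3.5)^0.1317 = 37.5 × 1.4814 = 55.5522 mph

55.6 mph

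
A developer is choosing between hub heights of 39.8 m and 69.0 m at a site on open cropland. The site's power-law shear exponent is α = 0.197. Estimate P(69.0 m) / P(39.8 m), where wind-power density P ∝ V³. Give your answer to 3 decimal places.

Speed ratio: V_B/V_A = (z_B/z_A)^α = (69.0/39.8)^0.197 = (1.7337)^0.197 = 1.11449
Power-density ratio: P_B/P_A = (V_B/V_A)³ = (1.11449)³ = 1.38430

1.384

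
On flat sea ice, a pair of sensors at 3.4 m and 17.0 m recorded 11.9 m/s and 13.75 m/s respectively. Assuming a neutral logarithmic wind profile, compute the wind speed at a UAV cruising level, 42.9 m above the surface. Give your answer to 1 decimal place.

Log law: V ∝ ln(z/z₀). From the pair, with r = V₁/V₂ = 0.86545,
ln z₀ = (ln z₁ − r·ln z₂)/(1 − r) = (1.2238 − 0.86545×2.8332)/0.13455 = -9.1288 → z₀ = 0.0001085 m
V₃ = V₁ · ln(z₃/z₀)/ln(z₁/z₀) = 11.9 × 12.8877/10.3526 = 14.8140 m/s

14.8 m/s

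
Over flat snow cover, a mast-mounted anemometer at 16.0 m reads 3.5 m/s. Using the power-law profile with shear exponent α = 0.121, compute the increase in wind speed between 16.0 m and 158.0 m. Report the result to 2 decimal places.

1.12 m/s

Power law: V₂ = V₁ · (z₂/z₁)^α = 3.5 × (9.8750)^0.121 = 4.6175 m/s
ΔV = 4.6175 − 3.5 = 1.1175 m/s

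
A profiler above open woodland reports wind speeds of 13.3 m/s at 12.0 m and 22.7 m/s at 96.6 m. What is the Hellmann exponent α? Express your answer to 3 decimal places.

Power law: V₂/V₁ = (z₂/z₁)^α ⇒ α = ln(V₂/V₁) / ln(z₂/z₁)
α = ln(22.7/13.3) / ln(96.6/12.0) = ln(1.7068) / ln(8.0500)
  = 0.53460 / 2.08567 = 0.25632

α ≈ 0.256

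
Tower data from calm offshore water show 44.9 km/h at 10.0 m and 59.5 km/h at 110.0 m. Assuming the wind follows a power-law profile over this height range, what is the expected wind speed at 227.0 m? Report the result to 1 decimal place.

64.8 km/h

First find α: α = ln(V₂/V₁)/ln(z₂/z₁) = ln(59.5/44.9)/ln(110.0/10.0) = 0.28154/2.39790 = 0.1174
Extrapolate from 110.0 m to 227.0 m: V₃ = 59.5 × (227.0/110.0)^0.1174 = 59.5 × 1.0888 = 64.7826 km/h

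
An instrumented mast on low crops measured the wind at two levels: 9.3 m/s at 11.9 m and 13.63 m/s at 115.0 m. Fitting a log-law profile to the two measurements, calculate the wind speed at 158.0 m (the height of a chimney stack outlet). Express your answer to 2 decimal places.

14.24 m/s

Log law: V ∝ ln(z/z₀). From the pair, with r = V₁/V₂ = 0.68232,
ln z₀ = (ln z₁ − r·ln z₂)/(1 − r) = (2.4765 − 0.68232×4.7449)/0.31768 = -2.3955 → z₀ = 0.09112 m
V₃ = V₁ · ln(z₃/z₀)/ln(z₁/z₀) = 9.3 × 7.4581/4.8721 = 14.2364 m/s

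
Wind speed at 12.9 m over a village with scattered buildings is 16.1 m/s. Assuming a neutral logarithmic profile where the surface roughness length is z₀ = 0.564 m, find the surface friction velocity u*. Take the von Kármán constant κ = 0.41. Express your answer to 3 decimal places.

u* ≈ 2.109 m/s

Log law: V(z) = (u*/κ) · ln(z/z₀) ⇒ u* = κ · V / ln(z/z₀)
u* = 0.41 × 16.1 / ln(12.9/0.564) = 0.41 × 16.1 / 3.1299
   = 6.6010 / 3.1299 = 2.1090 m/s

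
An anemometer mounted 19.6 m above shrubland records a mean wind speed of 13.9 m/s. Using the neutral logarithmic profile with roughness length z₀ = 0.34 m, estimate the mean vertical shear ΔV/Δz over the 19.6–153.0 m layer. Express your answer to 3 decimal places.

0.053 m/s/m

Log law: V₂ = V₁ · ln(z₂/z₀)/ln(z₁/z₀) = 13.9 × 6.1092/4.0543 = 20.9451 m/s
ΔV/Δz = (20.9451 − 13.9)/(153.0 − 19.6) = 7.0451/133.4000 = 0.05281 m/s/m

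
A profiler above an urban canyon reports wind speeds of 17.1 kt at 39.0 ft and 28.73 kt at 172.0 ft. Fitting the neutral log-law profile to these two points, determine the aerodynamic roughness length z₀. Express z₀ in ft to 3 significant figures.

Log law: V(z) ∝ ln(z/z₀). With r = V₁/V₂ = 17.1/28.73 = 0.59520,
r · ln(z₂/z₀) = ln(z₁/z₀) ⇒ ln z₀ = (ln z₁ − r·ln z₂)/(1 − r)
ln z₀ = (3.66356 − 0.59520×5.14749) / 0.40480 = 1.4817
z₀ = exp(1.4817) = 4.400 ft

z₀ ≈ 4.40 ft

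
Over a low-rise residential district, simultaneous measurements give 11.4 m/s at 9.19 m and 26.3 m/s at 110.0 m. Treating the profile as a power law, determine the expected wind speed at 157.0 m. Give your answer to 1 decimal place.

First find α: α = ln(V₂/V₁)/ln(z₂/z₁) = ln(26.3/11.4)/ln(110.0/9.19) = 0.83596/2.48236 = 0.3368
Extrapolate from 110.0 m to 157.0 m: V₃ = 26.3 × (157.0/110.0)^0.3368 = 26.3 × 1.1273 = 29.6474 m/s

29.6 m/s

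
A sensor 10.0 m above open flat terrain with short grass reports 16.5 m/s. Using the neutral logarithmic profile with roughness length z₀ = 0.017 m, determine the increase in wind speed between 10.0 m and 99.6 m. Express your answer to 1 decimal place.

5.9 m/s

Log law: V₂ = V₁ · ln(z₂/z₀)/ln(z₁/z₀) = 16.5 × 8.6757/6.3771 = 22.4473 m/s
ΔV = 22.4473 − 16.5 = 5.9473 m/s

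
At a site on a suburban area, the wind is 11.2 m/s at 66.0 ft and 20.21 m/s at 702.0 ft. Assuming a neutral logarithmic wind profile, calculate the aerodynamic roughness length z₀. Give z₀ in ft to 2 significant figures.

z₀ ≈ 3.5 ft

Log law: V(z) ∝ ln(z/z₀). With r = V₁/V₂ = 11.2/20.21 = 0.55418,
r · ln(z₂/z₀) = ln(z₁/z₀) ⇒ ln z₀ = (ln z₁ − r·ln z₂)/(1 − r)
ln z₀ = (4.18965 − 0.55418×6.55393) / 0.44582 = 1.2507
z₀ = exp(1.2507) = 3.493 ft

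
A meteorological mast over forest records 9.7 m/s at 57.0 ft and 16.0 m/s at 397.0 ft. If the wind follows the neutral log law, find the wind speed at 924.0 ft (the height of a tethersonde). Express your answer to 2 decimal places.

Log law: V ∝ ln(z/z₀). From the pair, with r = V₁/V₂ = 0.60625,
ln z₀ = (ln z₁ − r·ln z₂)/(1 − r) = (4.0431 − 0.60625×5.9839)/0.39375 = 1.0547 → z₀ = 2.871 ft
V₃ = V₁ · ln(z₃/z₀)/ln(z₁/z₀) = 9.7 × 5.7740/2.9883 = 18.7421 m/s

18.74 m/s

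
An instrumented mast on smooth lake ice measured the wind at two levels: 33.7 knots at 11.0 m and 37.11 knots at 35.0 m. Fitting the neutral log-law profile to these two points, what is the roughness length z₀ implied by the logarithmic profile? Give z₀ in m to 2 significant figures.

Log law: V(z) ∝ ln(z/z₀). With r = V₁/V₂ = 33.7/37.11 = 0.90811,
r · ln(z₂/z₀) = ln(z₁/z₀) ⇒ ln z₀ = (ln z₁ − r·ln z₂)/(1 − r)
ln z₀ = (2.39790 − 0.90811×3.55535) / 0.09189 = -9.0409
z₀ = exp(-9.0409) = 0.0001185 m

z₀ ≈ 0.00012 m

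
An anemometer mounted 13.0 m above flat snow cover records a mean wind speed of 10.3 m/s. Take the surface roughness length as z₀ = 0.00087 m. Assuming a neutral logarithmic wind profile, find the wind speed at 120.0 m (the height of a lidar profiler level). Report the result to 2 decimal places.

12.68 m/s

Log law: V(z) ∝ ln(z/z₀), so V₂/V₁ = ln(z₂/z₀) / ln(z₁/z₀).
ln(120.0/0.00087) = 11.8345, ln(13.0/0.00087) = 9.6120
V₂ = 10.3 × 11.8345/9.6120 = 10.3 × 1.2312 = 12.6816 m/s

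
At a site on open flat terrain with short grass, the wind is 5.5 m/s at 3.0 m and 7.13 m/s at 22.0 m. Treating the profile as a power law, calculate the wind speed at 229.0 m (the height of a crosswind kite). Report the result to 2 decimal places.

9.67 m/s

First find α: α = ln(V₂/V₁)/ln(z₂/z₁) = ln(7.13/5.5)/ln(22.0/3.0) = 0.25956/1.99243 = 0.1303
Extrapolate from 22.0 m to 229.0 m: V₃ = 7.13 × (229.0/22.0)^0.1303 = 7.13 × 1.3569 = 9.6746 m/s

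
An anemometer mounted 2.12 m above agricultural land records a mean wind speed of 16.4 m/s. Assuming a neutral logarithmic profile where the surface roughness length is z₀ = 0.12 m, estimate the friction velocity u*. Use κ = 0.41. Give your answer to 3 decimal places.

u* ≈ 2.341 m/s

Log law: V(z) = (u*/κ) · ln(z/z₀) ⇒ u* = κ · V / ln(z/z₀)
u* = 0.41 × 16.4 / ln(2.12/0.12) = 0.41 × 16.4 / 2.8717
   = 6.7240 / 2.8717 = 2.3415 m/s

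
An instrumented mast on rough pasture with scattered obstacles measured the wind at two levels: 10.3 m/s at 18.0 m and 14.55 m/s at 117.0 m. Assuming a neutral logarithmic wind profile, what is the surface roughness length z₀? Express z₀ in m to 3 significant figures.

Log law: V(z) ∝ ln(z/z₀). With r = V₁/V₂ = 10.3/14.55 = 0.70790,
r · ln(z₂/z₀) = ln(z₁/z₀) ⇒ ln z₀ = (ln z₁ − r·ln z₂)/(1 − r)
ln z₀ = (2.89037 − 0.70790×4.76217) / 0.29210 = -1.6460
z₀ = exp(-1.6460) = 0.1928 m

z₀ ≈ 0.193 m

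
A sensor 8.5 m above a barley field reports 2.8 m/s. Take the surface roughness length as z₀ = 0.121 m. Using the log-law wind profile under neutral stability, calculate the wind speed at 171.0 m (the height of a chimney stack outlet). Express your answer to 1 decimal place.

Log law: V(z) ∝ ln(z/z₀), so V₂/V₁ = ln(z₂/z₀) / ln(z₁/z₀).
ln(171.0/0.121) = 7.2536, ln(8.5/0.121) = 4.2520
V₂ = 2.8 × 7.2536/4.2520 = 2.8 × 1.7059 = 4.7766 m/s

4.8 m/s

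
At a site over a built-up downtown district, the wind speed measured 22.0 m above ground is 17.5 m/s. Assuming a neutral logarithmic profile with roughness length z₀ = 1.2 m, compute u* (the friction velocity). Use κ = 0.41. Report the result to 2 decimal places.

u* ≈ 2.47 m/s

Log law: V(z) = (u*/κ) · ln(z/z₀) ⇒ u* = κ · V / ln(z/z₀)
u* = 0.41 × 17.5 / ln(22.0/1.2) = 0.41 × 17.5 / 2.9087
   = 7.1750 / 2.9087 = 2.4667 m/s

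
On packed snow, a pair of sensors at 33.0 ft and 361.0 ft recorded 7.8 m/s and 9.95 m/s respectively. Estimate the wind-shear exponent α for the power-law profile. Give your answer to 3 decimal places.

α ≈ 0.102

Power law: V₂/V₁ = (z₂/z₁)^α ⇒ α = ln(V₂/V₁) / ln(z₂/z₁)
α = ln(9.95/7.8) / ln(361.0/33.0) = ln(1.2756) / ln(10.9394)
  = 0.24345 / 2.39237 = 0.10176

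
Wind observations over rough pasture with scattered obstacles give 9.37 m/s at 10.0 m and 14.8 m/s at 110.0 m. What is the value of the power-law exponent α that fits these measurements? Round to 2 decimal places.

Power law: V₂/V₁ = (z₂/z₁)^α ⇒ α = ln(V₂/V₁) / ln(z₂/z₁)
α = ln(14.8/9.37) / ln(110.0/10.0) = ln(1.5795) / ln(11.0000)
  = 0.45711 / 2.39790 = 0.19063

α ≈ 0.19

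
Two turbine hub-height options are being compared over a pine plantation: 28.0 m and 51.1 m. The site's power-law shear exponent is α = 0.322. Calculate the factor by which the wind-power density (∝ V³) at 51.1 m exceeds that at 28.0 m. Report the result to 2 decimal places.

Speed ratio: V_B/V_A = (z_B/z_A)^α = (51.1/28.0)^0.322 = (1.8250)^0.322 = 1.21374
Power-density ratio: P_B/P_A = (V_B/V_A)³ = (1.21374)³ = 1.78805

1.79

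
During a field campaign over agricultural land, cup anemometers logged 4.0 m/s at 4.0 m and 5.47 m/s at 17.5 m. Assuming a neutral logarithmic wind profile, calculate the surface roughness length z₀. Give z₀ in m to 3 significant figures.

Log law: V(z) ∝ ln(z/z₀). With r = V₁/V₂ = 4.0/5.47 = 0.73126,
r · ln(z₂/z₀) = ln(z₁/z₀) ⇒ ln z₀ = (ln z₁ − r·ln z₂)/(1 − r)
ln z₀ = (1.38629 − 0.73126×2.86220) / 0.26874 = -2.6298
z₀ = exp(-2.6298) = 0.07209 m

z₀ ≈ 0.0721 m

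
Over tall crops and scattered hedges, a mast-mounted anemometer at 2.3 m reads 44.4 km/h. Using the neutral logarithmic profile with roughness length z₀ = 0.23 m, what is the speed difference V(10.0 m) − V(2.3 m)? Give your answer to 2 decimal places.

Log law: V₂ = V₁ · ln(z₂/z₀)/ln(z₁/z₀) = 44.4 × 3.7723/2.3026 = 72.7393 km/h
ΔV = 72.7393 − 44.4 = 28.3393 km/h

28.34 km/h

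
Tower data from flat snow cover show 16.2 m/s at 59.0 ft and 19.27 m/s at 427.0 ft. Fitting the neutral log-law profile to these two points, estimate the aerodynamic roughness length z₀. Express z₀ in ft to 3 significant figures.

z₀ ≈ 0.00172 ft

Log law: V(z) ∝ ln(z/z₀). With r = V₁/V₂ = 16.2/19.27 = 0.84069,
r · ln(z₂/z₀) = ln(z₁/z₀) ⇒ ln z₀ = (ln z₁ − r·ln z₂)/(1 − r)
ln z₀ = (4.07754 − 0.84069×6.05678) / 0.15931 = -6.3667
z₀ = exp(-6.3667) = 0.001718 ft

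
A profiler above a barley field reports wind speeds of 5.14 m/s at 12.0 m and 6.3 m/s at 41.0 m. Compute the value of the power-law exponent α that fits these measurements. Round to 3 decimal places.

Power law: V₂/V₁ = (z₂/z₁)^α ⇒ α = ln(V₂/V₁) / ln(z₂/z₁)
α = ln(6.3/5.14) / ln(41.0/12.0) = ln(1.2257) / ln(3.4167)
  = 0.20350 / 1.22867 = 0.16562

α ≈ 0.166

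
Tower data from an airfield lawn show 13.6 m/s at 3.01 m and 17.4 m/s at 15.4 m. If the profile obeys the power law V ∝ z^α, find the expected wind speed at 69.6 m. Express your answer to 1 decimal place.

First find α: α = ln(V₂/V₁)/ln(z₂/z₁) = ln(17.4/13.6)/ln(15.4/3.01) = 0.24640/1.63243 = 0.1509
Extrapolate from 15.4 m to 69.6 m: V₃ = 17.4 × (69.6/15.4)^0.1509 = 17.4 × 1.2557 = 21.8489 m/s

21.8 m/s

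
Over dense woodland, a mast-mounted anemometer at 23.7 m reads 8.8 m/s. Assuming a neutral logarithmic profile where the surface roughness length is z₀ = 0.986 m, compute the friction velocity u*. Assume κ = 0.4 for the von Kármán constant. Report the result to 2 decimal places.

Log law: V(z) = (u*/κ) · ln(z/z₀) ⇒ u* = κ · V / ln(z/z₀)
u* = 0.4 × 8.8 / ln(23.7/0.986) = 0.4 × 8.8 / 3.1796
   = 3.5200 / 3.1796 = 1.1071 m/s

u* ≈ 1.11 m/s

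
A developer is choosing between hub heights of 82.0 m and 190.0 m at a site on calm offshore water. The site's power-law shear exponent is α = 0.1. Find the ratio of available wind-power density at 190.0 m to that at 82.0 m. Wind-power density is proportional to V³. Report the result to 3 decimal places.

Speed ratio: V_B/V_A = (z_B/z_A)^α = (190.0/82.0)^0.1 = (2.3171)^0.1 = 1.08766
Power-density ratio: P_B/P_A = (V_B/V_A)³ = (1.08766)³ = 1.28671

1.287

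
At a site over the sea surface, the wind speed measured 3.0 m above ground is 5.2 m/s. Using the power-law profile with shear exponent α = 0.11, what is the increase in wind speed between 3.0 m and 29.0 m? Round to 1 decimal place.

1.5 m/s

Power law: V₂ = V₁ · (z₂/z₁)^α = 5.2 × (9.6667)^0.11 = 6.6740 m/s
ΔV = 6.6740 − 5.2 = 1.4740 m/s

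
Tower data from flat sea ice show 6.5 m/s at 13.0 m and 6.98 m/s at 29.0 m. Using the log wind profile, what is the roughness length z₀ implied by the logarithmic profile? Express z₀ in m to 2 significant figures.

z₀ ≈ 0.00025 m

Log law: V(z) ∝ ln(z/z₀). With r = V₁/V₂ = 6.5/6.98 = 0.93123,
r · ln(z₂/z₀) = ln(z₁/z₀) ⇒ ln z₀ = (ln z₁ − r·ln z₂)/(1 − r)
ln z₀ = (2.56495 − 0.93123×3.36730) / 0.06877 = -8.3002
z₀ = exp(-8.3002) = 0.0002485 m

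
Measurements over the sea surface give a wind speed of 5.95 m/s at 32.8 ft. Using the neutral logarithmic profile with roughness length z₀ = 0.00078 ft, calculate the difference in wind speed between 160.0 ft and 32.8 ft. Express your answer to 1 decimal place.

0.9 m/s

Log law: V₂ = V₁ · ln(z₂/z₀)/ln(z₁/z₀) = 5.95 × 12.2314/10.6466 = 6.8357 m/s
ΔV = 6.8357 − 5.95 = 0.8857 m/s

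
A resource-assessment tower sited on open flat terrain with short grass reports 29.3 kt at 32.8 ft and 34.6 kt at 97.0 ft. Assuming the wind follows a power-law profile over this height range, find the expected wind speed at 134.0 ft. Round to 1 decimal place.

First find α: α = ln(V₂/V₁)/ln(z₂/z₁) = ln(34.6/29.3)/ln(97.0/32.8) = 0.16627/1.08428 = 0.1533
Extrapolate from 97.0 ft to 134.0 ft: V₃ = 34.6 × (134.0/97.0)^0.1533 = 34.6 × 1.0508 = 36.3576 kt

36.4 kt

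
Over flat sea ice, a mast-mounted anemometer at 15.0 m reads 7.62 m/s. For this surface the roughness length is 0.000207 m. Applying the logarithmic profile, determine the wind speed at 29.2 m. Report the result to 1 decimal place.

8.1 m/s

Log law: V(z) ∝ ln(z/z₀), so V₂/V₁ = ln(z₂/z₀) / ln(z₁/z₀).
ln(29.2/0.000207) = 11.8570, ln(15.0/0.000207) = 11.1908
V₂ = 7.62 × 11.8570/11.1908 = 7.62 × 1.0595 = 8.0736 m/s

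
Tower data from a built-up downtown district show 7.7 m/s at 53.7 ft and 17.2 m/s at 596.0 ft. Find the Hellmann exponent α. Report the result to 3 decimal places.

Power law: V₂/V₁ = (z₂/z₁)^α ⇒ α = ln(V₂/V₁) / ln(z₂/z₁)
α = ln(17.2/7.7) / ln(596.0/53.7) = ln(2.2338) / ln(11.0987)
  = 0.80369 / 2.40683 = 0.33392

α ≈ 0.334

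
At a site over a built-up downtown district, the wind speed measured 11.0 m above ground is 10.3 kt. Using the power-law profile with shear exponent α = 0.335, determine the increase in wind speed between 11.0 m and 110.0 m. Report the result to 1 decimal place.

12.0 kt

Power law: V₂ = V₁ · (z₂/z₁)^α = 10.3 × (10.0000)^0.335 = 22.2760 kt
ΔV = 22.2760 − 10.3 = 11.9760 kt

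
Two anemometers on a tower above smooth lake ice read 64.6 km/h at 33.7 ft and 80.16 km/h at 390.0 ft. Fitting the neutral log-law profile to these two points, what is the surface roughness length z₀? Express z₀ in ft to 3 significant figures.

Log law: V(z) ∝ ln(z/z₀). With r = V₁/V₂ = 64.6/80.16 = 0.80589,
r · ln(z₂/z₀) = ln(z₁/z₀) ⇒ ln z₀ = (ln z₁ − r·ln z₂)/(1 − r)
ln z₀ = (3.51750 − 0.80589×5.96615) / 0.19411 = -6.6485
z₀ = exp(-6.6485) = 0.001296 ft

z₀ ≈ 0.00130 ft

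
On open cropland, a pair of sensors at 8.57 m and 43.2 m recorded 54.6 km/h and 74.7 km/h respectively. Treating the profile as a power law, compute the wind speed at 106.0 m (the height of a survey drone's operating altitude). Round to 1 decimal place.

First find α: α = ln(V₂/V₁)/ln(z₂/z₁) = ln(74.7/54.6)/ln(43.2/8.57) = 0.31345/1.61757 = 0.1938
Extrapolate from 43.2 m to 106.0 m: V₃ = 74.7 × (106.0/43.2)^0.1938 = 74.7 × 1.1900 = 88.8912 km/h

88.9 km/h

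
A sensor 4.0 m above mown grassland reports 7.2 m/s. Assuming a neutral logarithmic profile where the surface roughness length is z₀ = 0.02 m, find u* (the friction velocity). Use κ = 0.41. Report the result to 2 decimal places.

Log law: V(z) = (u*/κ) · ln(z/z₀) ⇒ u* = κ · V / ln(z/z₀)
u* = 0.41 × 7.2 / ln(4.0/0.02) = 0.41 × 7.2 / 5.2983
   = 2.9520 / 5.2983 = 0.5572 m/s

u* ≈ 0.56 m/s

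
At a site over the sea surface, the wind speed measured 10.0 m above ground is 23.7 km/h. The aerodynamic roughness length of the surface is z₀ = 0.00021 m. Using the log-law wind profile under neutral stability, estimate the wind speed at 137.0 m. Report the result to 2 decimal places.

29.46 km/h

Log law: V(z) ∝ ln(z/z₀), so V₂/V₁ = ln(z₂/z₀) / ln(z₁/z₀).
ln(137.0/0.00021) = 13.3884, ln(10.0/0.00021) = 10.7710
V₂ = 23.7 × 13.3884/10.7710 = 23.7 × 1.2430 = 29.4592 km/h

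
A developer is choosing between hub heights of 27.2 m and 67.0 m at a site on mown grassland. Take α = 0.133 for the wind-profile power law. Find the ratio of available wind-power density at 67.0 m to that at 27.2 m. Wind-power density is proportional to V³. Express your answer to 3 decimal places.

Speed ratio: V_B/V_A = (z_B/z_A)^α = (67.0/27.2)^0.133 = (2.4632)^0.133 = 1.12738
Power-density ratio: P_B/P_A = (V_B/V_A)³ = (1.12738)³ = 1.43288

1.433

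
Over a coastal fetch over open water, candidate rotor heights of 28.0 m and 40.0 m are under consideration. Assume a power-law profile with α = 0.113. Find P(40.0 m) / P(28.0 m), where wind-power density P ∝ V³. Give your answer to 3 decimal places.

1.129

Speed ratio: V_B/V_A = (z_B/z_A)^α = (40.0/28.0)^0.113 = (1.4286)^0.113 = 1.04113
Power-density ratio: P_B/P_A = (V_B/V_A)³ = (1.04113)³ = 1.12853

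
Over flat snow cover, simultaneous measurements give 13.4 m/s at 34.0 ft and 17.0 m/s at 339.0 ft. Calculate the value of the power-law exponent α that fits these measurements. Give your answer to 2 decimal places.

Power law: V₂/V₁ = (z₂/z₁)^α ⇒ α = ln(V₂/V₁) / ln(z₂/z₁)
α = ln(17.0/13.4) / ln(339.0/34.0) = ln(1.2687) / ln(9.9706)
  = 0.23796 / 2.29964 = 0.10348

α ≈ 0.10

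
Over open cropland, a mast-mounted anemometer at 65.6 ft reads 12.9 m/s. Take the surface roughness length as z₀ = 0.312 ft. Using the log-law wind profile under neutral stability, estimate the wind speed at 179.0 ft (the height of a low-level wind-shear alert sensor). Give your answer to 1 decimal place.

15.3 m/s

Log law: V(z) ∝ ln(z/z₀), so V₂/V₁ = ln(z₂/z₀) / ln(z₁/z₀).
ln(179.0/0.312) = 6.3521, ln(65.6/0.312) = 5.3483
V₂ = 12.9 × 6.3521/5.3483 = 12.9 × 1.1877 = 15.3212 m/s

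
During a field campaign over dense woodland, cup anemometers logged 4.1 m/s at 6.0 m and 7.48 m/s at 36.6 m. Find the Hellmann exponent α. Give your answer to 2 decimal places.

α ≈ 0.33

Power law: V₂/V₁ = (z₂/z₁)^α ⇒ α = ln(V₂/V₁) / ln(z₂/z₁)
α = ln(7.48/4.1) / ln(36.6/6.0) = ln(1.8244) / ln(6.1000)
  = 0.60125 / 1.80829 = 0.33249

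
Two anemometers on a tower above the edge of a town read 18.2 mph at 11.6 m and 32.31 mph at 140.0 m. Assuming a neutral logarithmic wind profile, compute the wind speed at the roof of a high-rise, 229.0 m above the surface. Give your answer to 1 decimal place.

35.1 mph

Log law: V ∝ ln(z/z₀). From the pair, with r = V₁/V₂ = 0.56329,
ln z₀ = (ln z₁ − r·ln z₂)/(1 − r) = (2.4510 − 0.56329×4.9416)/0.43671 = -0.7616 → z₀ = 0.4669 m
V₃ = V₁ · ln(z₃/z₀)/ln(z₁/z₀) = 18.2 × 6.1953/3.2126 = 35.0977 mph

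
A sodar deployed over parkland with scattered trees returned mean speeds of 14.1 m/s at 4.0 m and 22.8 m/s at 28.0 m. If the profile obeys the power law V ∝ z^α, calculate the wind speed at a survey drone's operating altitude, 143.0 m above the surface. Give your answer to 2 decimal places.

34.11 m/s

First find α: α = ln(V₂/V₁)/ln(z₂/z₁) = ln(22.8/14.1)/ln(28.0/4.0) = 0.48059/1.94591 = 0.2470
Extrapolate from 28.0 m to 143.0 m: V₃ = 22.8 × (143.0/28.0)^0.2470 = 22.8 × 1.4959 = 34.1063 m/s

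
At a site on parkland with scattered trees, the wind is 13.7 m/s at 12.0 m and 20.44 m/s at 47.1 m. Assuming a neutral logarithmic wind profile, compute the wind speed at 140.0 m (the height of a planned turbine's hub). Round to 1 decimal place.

Log law: V ∝ ln(z/z₀). From the pair, with r = V₁/V₂ = 0.67025,
ln z₀ = (ln z₁ − r·ln z₂)/(1 − r) = (2.4849 − 0.67025×3.8523)/0.32975 = -0.2945 → z₀ = 0.7449 m
V₃ = V₁ · ln(z₃/z₀)/ln(z₁/z₀) = 13.7 × 5.2361/2.7794 = 25.8097 m/s

25.8 m/s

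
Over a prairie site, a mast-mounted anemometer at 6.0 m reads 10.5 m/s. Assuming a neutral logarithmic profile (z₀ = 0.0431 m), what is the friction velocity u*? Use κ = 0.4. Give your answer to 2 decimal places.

Log law: V(z) = (u*/κ) · ln(z/z₀) ⇒ u* = κ · V / ln(z/z₀)
u* = 0.4 × 10.5 / ln(6.0/0.0431) = 0.4 × 10.5 / 4.9360
   = 4.2000 / 4.9360 = 0.8509 m/s

u* ≈ 0.85 m/s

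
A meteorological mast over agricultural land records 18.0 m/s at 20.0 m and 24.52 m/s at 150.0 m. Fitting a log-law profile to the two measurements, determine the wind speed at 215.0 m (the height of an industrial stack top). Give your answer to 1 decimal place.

Log law: V ∝ ln(z/z₀). From the pair, with r = V₁/V₂ = 0.73409,
ln z₀ = (ln z₁ − r·ln z₂)/(1 − r) = (2.9957 − 0.73409×5.0106)/0.26591 = -2.5669 → z₀ = 0.07677 m
V₃ = V₁ · ln(z₃/z₀)/ln(z₁/z₀) = 18.0 × 7.9375/5.5626 = 25.6849 m/s

25.7 m/s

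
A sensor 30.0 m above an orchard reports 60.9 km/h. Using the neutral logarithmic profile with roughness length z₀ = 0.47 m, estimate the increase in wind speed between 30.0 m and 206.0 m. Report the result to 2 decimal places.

Log law: V₂ = V₁ · ln(z₂/z₀)/ln(z₁/z₀) = 60.9 × 6.0829/4.1562 = 89.1311 km/h
ΔV = 89.1311 − 60.9 = 28.2311 km/h

28.23 km/h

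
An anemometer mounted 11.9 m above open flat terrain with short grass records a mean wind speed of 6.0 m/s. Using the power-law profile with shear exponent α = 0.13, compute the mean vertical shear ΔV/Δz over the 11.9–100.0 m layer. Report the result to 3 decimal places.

0.022 m/s/m

Power law: V₂ = V₁ · (z₂/z₁)^α = 6.0 × (8.4034)^0.13 = 7.9128 m/s
ΔV/Δz = (7.9128 − 6.0)/(100.0 − 11.9) = 1.9128/88.1000 = 0.02171 m/s/m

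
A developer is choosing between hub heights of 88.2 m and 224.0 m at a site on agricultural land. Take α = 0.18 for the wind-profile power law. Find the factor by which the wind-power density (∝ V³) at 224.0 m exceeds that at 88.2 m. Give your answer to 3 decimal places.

1.654

Speed ratio: V_B/V_A = (z_B/z_A)^α = (224.0/88.2)^0.18 = (2.5397)^0.18 = 1.18266
Power-density ratio: P_B/P_A = (V_B/V_A)³ = (1.18266)³ = 1.65417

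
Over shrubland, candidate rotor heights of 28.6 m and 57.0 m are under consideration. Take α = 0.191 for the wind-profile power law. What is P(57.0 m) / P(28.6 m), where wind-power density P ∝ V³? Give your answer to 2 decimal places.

1.48

Speed ratio: V_B/V_A = (z_B/z_A)^α = (57.0/28.6)^0.191 = (1.9930)^0.191 = 1.14079
Power-density ratio: P_B/P_A = (V_B/V_A)³ = (1.14079)³ = 1.48463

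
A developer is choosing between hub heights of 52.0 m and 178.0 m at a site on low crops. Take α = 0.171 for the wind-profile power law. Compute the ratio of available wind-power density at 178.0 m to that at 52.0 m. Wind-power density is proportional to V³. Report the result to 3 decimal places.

1.880

Speed ratio: V_B/V_A = (z_B/z_A)^α = (178.0/52.0)^0.171 = (3.4231)^0.171 = 1.23420
Power-density ratio: P_B/P_A = (V_B/V_A)³ = (1.23420)³ = 1.87999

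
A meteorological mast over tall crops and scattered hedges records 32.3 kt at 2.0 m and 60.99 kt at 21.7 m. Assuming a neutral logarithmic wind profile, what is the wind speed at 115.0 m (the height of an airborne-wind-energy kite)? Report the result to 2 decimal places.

Log law: V ∝ ln(z/z₀). From the pair, with r = V₁/V₂ = 0.52960,
ln z₀ = (ln z₁ − r·ln z₂)/(1 − r) = (0.6931 − 0.52960×3.0773)/0.47040 = -1.9910 → z₀ = 0.1366 m
V₃ = V₁ · ln(z₃/z₀)/ln(z₁/z₀) = 32.3 × 6.7359/2.6842 = 81.0574 kt

81.06 kt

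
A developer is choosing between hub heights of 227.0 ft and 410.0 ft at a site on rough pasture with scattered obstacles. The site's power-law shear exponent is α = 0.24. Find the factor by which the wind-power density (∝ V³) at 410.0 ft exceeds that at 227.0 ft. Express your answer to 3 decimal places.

Speed ratio: V_B/V_A = (z_B/z_A)^α = (410.0/227.0)^0.24 = (1.8062)^0.24 = 1.15245
Power-density ratio: P_B/P_A = (V_B/V_A)³ = (1.15245)³ = 1.53061

1.531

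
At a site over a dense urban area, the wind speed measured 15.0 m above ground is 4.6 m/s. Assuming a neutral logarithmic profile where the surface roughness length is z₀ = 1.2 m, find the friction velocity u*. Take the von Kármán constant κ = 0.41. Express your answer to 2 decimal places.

u* ≈ 0.75 m/s

Log law: V(z) = (u*/κ) · ln(z/z₀) ⇒ u* = κ · V / ln(z/z₀)
u* = 0.41 × 4.6 / ln(15.0/1.2) = 0.41 × 4.6 / 2.5257
   = 1.8860 / 2.5257 = 0.7467 m/s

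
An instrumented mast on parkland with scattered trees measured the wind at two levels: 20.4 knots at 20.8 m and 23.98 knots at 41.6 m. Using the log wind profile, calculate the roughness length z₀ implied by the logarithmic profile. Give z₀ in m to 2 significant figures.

Log law: V(z) ∝ ln(z/z₀). With r = V₁/V₂ = 20.4/23.98 = 0.85071,
r · ln(z₂/z₀) = ln(z₁/z₀) ⇒ ln z₀ = (ln z₁ − r·ln z₂)/(1 − r)
ln z₀ = (3.03495 − 0.85071×3.72810) / 0.14929 = -0.9148
z₀ = exp(-0.9148) = 0.4006 m

z₀ ≈ 0.40 m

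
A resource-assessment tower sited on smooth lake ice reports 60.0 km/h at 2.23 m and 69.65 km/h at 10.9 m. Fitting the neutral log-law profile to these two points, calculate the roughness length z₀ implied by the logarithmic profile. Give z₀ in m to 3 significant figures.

z₀ ≈ 0.000116 m

Log law: V(z) ∝ ln(z/z₀). With r = V₁/V₂ = 60.0/69.65 = 0.86145,
r · ln(z₂/z₀) = ln(z₁/z₀) ⇒ ln z₀ = (ln z₁ − r·ln z₂)/(1 − r)
ln z₀ = (0.80200 − 0.86145×2.38876) / 0.13855 = -9.0639
z₀ = exp(-9.0639) = 0.0001158 m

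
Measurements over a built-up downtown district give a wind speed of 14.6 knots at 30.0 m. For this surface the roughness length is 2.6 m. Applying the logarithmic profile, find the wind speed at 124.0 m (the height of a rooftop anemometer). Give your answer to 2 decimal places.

Log law: V(z) ∝ ln(z/z₀), so V₂/V₁ = ln(z₂/z₀) / ln(z₁/z₀).
ln(124.0/2.6) = 3.8648, ln(30.0/2.6) = 2.4457
V₂ = 14.6 × 3.8648/2.4457 = 14.6 × 1.5802 = 23.0715 knots

23.07 knots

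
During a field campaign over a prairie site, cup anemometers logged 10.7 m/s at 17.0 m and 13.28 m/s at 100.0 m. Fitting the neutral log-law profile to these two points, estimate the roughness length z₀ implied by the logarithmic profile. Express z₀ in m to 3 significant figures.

z₀ ≈ 0.0109 m

Log law: V(z) ∝ ln(z/z₀). With r = V₁/V₂ = 10.7/13.28 = 0.80572,
r · ln(z₂/z₀) = ln(z₁/z₀) ⇒ ln z₀ = (ln z₁ − r·ln z₂)/(1 − r)
ln z₀ = (2.83321 − 0.80572×4.60517) / 0.19428 = -4.5156
z₀ = exp(-4.5156) = 0.01094 m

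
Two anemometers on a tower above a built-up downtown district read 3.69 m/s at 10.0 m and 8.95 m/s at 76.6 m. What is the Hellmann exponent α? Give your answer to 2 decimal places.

α ≈ 0.44

Power law: V₂/V₁ = (z₂/z₁)^α ⇒ α = ln(V₂/V₁) / ln(z₂/z₁)
α = ln(8.95/3.69) / ln(76.6/10.0) = ln(2.4255) / ln(7.6600)
  = 0.88603 / 2.03601 = 0.43518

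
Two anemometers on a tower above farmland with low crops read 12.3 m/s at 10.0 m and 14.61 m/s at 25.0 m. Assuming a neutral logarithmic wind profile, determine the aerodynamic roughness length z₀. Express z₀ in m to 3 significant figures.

Log law: V(z) ∝ ln(z/z₀). With r = V₁/V₂ = 12.3/14.61 = 0.84189,
r · ln(z₂/z₀) = ln(z₁/z₀) ⇒ ln z₀ = (ln z₁ − r·ln z₂)/(1 − r)
ln z₀ = (2.30259 − 0.84189×3.21888) / 0.15811 = -2.5764
z₀ = exp(-2.5764) = 0.07605 m

z₀ ≈ 0.0760 m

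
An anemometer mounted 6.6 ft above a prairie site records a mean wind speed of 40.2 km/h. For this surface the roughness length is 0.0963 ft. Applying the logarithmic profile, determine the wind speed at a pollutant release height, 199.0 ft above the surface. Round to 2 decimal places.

72.59 km/h

Log law: V(z) ∝ ln(z/z₀), so V₂/V₁ = ln(z₂/z₀) / ln(z₁/z₀).
ln(199.0/0.0963) = 7.6336, ln(6.6/0.0963) = 4.2274
V₂ = 40.2 × 7.6336/4.2274 = 40.2 × 1.8058 = 72.5916 km/h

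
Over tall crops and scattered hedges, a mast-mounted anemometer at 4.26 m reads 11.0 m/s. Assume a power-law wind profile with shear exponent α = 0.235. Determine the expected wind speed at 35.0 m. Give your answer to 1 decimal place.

Power-law profile: V₂ = V₁ · (z₂/z₁)^α
V₂ = 11.0 × (35.0/4.26)^0.235 = 11.0 × (8.2160)^0.235
    = 11.0 × 1.6404 = 18.0442 m/s

18.0 m/s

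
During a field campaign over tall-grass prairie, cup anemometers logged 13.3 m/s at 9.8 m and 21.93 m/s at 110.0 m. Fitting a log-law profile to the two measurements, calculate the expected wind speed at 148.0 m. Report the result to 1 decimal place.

Log law: V ∝ ln(z/z₀). From the pair, with r = V₁/V₂ = 0.60648,
ln z₀ = (ln z₁ − r·ln z₂)/(1 − r) = (2.2824 − 0.60648×4.7005)/0.39352 = -1.4442 → z₀ = 0.2359 m
V₃ = V₁ · ln(z₃/z₀)/ln(z₁/z₀) = 13.3 × 6.4414/3.7266 = 22.9890 m/s

23.0 m/s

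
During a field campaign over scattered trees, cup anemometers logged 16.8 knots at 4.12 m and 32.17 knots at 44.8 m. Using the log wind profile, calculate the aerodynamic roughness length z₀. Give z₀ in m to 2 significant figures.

Log law: V(z) ∝ ln(z/z₀). With r = V₁/V₂ = 16.8/32.17 = 0.52223,
r · ln(z₂/z₀) = ln(z₁/z₀) ⇒ ln z₀ = (ln z₁ − r·ln z₂)/(1 − r)
ln z₀ = (1.41585 − 0.52223×3.80221) / 0.47777 = -1.1925
z₀ = exp(-1.1925) = 0.3035 m

z₀ ≈ 0.30 m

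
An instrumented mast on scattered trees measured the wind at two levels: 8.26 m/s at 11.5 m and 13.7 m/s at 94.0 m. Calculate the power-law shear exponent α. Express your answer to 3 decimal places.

α ≈ 0.241

Power law: V₂/V₁ = (z₂/z₁)^α ⇒ α = ln(V₂/V₁) / ln(z₂/z₁)
α = ln(13.7/8.26) / ln(94.0/11.5) = ln(1.6586) / ln(8.1739)
  = 0.50597 / 2.10095 = 0.24083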